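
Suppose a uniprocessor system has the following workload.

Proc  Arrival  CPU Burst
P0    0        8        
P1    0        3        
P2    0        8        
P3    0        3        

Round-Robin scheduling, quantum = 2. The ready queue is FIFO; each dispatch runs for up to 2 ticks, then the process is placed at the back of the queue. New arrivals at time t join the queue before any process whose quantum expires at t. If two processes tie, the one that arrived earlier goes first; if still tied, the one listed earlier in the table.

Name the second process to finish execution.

P3

Gantt: | P0 0-2 | P1 2-4 | P2 4-6 | P3 6-8 | P0 8-10 | P1 10-11 | P2 11-13 | P3 13-14 | P0 14-16 | P2 16-18 | P0 18-20 | P2 20-22 |
Completion: P0=20  P1=11  P2=22  P3=14
Finish order: P1 → P3 → P0 → P2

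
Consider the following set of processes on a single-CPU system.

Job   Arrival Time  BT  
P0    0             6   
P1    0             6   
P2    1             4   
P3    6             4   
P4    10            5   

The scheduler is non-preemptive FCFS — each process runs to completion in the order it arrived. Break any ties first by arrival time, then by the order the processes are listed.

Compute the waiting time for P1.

6

Timeline: | P0 0-6 | P1 6-12 | P2 12-16 | P3 16-20 | P4 20-25 |
Completion: P0=6  P1=12  P2=16  P3=20  P4=25
Turnaround (C−A): P0=6  P1=12  P2=15  P3=14  P4=15
Waiting(P1) = turnaround − burst = 12 − 6 = 6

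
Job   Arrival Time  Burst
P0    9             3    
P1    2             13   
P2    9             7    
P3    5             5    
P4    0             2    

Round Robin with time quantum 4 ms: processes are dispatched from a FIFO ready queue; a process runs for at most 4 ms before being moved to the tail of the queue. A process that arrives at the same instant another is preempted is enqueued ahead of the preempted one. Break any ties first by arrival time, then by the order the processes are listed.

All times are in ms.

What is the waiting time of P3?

12

Gantt: | P4 0-2 | P1 2-6 | P3 6-10 | P1 10-14 | P0 14-17 | P2 17-21 | P3 21-22 | P1 22-26 | P2 26-29 | P1 29-30 |
Completion: P0=17  P1=30  P2=29  P3=22  P4=2
Turnaround (C−A): P0=8  P1=28  P2=20  P3=17  P4=2
Waiting(P3) = turnaround − burst = 17 − 5 = 12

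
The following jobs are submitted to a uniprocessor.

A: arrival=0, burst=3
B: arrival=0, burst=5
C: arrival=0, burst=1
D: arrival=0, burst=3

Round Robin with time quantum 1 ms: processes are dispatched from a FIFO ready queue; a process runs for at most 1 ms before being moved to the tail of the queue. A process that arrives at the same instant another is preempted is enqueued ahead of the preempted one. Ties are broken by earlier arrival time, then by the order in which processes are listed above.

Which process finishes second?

A

Schedule: | A 0-1 | B 1-2 | C 2-3 | D 3-4 | A 4-5 | B 5-6 | D 6-7 | A 7-8 | B 8-9 | D 9-10 | B 10-12 |
Completion: A=8  B=12  C=3  D=10
Turnaround (C−A): A=8  B=12  C=3  D=10
Finish order: C → A → D → B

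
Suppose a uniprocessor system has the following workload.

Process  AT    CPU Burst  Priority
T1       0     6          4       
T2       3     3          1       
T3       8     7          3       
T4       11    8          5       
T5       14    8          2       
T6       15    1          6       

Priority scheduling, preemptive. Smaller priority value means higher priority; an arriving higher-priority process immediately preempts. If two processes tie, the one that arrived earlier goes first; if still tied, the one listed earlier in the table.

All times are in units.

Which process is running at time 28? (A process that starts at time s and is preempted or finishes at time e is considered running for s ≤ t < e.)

Schedule: | T1 0-3 | T2 3-6 | T1 6-8 | T3 8-14 | T5 14-22 | T3 22-23 | T1 23-24 | T4 24-32 | T6 32-33 |
Completion: T1=24  T2=6  T3=23  T4=32  T5=22  T6=33

T4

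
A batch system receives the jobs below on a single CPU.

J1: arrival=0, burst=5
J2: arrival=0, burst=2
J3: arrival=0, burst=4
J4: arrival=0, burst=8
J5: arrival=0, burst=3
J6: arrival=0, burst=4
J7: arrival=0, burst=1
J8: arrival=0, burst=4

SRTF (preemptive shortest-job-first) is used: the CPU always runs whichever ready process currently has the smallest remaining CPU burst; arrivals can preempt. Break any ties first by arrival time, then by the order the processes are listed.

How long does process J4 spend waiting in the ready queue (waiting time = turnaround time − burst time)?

23

Gantt: | J7 0-1 | J2 1-3 | J5 3-6 | J3 6-10 | J6 10-14 | J8 14-18 | J1 18-23 | J4 23-31 |
Completion: J1=23  J2=3  J3=10  J4=31  J5=6  J6=14  J7=1  J8=18
Turnaround (C−A): J1=23  J2=3  J3=10  J4=31  J5=6  J6=14  J7=1  J8=18
Waiting(J4) = turnaround − burst = 31 − 8 = 23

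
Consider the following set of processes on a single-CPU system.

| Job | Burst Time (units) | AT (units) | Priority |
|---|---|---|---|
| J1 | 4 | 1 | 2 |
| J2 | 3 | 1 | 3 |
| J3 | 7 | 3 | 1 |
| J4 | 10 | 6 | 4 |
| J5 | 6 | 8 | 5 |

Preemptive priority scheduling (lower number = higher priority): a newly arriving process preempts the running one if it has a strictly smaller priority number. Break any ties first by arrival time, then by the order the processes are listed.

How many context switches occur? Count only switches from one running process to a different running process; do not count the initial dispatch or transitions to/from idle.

Timeline: | idle 0-1 | J1 1-3 | J3 3-10 | J1 10-12 | J2 12-15 | J4 15-25 | J5 25-31 |
Completion: J1=12  J2=15  J3=10  J4=25  J5=31
Turnaround (C−A): J1=11  J2=14  J3=7  J4=19  J5=23

5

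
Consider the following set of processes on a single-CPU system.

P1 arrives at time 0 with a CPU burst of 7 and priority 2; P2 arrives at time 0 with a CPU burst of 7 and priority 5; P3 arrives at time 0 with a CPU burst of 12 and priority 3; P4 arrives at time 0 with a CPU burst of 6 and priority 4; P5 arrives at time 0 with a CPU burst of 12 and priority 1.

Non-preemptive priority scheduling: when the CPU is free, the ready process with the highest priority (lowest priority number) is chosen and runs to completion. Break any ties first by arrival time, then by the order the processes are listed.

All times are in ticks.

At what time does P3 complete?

31

Timeline: | P5 0-12 | P1 12-19 | P3 19-31 | P4 31-37 | P2 37-44 |
Completion: P1=19  P2=44  P3=31  P4=37  P5=12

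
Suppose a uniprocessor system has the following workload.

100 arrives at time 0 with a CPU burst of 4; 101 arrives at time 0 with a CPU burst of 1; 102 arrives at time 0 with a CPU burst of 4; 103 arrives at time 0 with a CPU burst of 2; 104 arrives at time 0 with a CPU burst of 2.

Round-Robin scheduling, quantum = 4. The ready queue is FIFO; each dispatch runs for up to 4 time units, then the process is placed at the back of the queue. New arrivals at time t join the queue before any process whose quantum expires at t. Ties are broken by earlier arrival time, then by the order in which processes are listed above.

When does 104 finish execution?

13

Timeline: | 100 0-4 | 101 4-5 | 102 5-9 | 103 9-11 | 104 11-13 |
Completion: 100=4  101=5  102=9  103=11  104=13
Turnaround (C−A): 100=4  101=5  102=9  103=11  104=13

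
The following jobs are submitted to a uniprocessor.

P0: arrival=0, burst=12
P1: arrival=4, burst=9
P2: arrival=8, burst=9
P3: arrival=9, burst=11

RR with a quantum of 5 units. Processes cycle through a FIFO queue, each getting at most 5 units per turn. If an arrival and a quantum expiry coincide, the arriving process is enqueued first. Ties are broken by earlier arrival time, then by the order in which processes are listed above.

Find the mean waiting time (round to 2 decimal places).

Schedule: | P0 0-5 | P1 5-10 | P0 10-15 | P2 15-20 | P3 20-25 | P1 25-29 | P0 29-31 | P2 31-35 | P3 35-41 |
Completion: P0=31  P1=29  P2=35  P3=41
Waiting times: P0=19, P1=16, P2=18, P3=21
Average waiting = (19+16+18+21) / 4 = 74/4 = 18.50

18.50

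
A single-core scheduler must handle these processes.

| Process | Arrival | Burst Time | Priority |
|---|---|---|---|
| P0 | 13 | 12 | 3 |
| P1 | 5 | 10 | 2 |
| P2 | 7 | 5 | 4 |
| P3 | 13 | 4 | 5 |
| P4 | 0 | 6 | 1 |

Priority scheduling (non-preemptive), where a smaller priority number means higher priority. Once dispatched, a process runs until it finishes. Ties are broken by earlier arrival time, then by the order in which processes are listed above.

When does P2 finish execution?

33

Gantt: | P4 0-6 | P1 6-16 | P0 16-28 | P2 28-33 | P3 33-37 |
Completion: P0=28  P1=16  P2=33  P3=37  P4=6
Turnaround (C−A): P0=15  P1=11  P2=26  P3=24  P4=6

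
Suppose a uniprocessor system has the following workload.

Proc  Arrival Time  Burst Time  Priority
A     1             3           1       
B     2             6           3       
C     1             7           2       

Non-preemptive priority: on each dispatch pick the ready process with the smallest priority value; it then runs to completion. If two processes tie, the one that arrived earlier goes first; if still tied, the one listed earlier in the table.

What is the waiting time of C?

Timeline: | idle 0-1 | A 1-4 | C 4-11 | B 11-17 |
Completion: A=4  B=17  C=11
Waiting(C) = turnaround − burst = 10 − 7 = 3

3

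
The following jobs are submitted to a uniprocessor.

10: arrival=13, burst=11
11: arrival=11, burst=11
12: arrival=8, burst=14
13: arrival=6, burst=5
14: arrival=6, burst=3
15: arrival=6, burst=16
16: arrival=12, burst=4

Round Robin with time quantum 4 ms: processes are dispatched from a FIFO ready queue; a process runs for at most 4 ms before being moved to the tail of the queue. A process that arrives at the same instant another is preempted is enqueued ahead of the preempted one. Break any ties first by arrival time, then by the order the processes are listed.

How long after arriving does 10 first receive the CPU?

17

Schedule: | idle 0-6 | 13 6-10 | 14 10-13 | 15 13-17 | 12 17-21 | 13 21-22 | 11 22-26 | 16 26-30 | 10 30-34 | 15 34-38 | 12 38-42 | 11 42-46 | 10 46-50 | 15 50-54 | 12 54-58 | 11 58-61 | 10 61-64 | 15 64-68 | 12 68-70 |
Completion: 10=64  11=61  12=70  13=22  14=13  15=68  16=30
Response(10) = first start − arrival = 30 − 13 = 17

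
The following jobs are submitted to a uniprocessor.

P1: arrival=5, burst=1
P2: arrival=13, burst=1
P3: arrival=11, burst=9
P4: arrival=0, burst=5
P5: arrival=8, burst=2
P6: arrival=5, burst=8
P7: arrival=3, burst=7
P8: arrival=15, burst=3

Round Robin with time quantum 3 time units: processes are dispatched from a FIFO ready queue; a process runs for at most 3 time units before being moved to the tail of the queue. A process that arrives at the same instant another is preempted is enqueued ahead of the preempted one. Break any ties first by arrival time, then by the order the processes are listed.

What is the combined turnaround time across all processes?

Schedule: | P4 0-3 | P7 3-6 | P4 6-8 | P1 8-9 | P6 9-12 | P7 12-15 | P5 15-17 | P3 17-20 | P6 20-23 | P2 23-24 | P8 24-27 | P7 27-28 | P3 28-31 | P6 31-33 | P3 33-36 |
Completion: P1=9  P2=24  P3=36  P4=8  P5=17  P6=33  P7=28  P8=27
Turnaround (C−A): P1=4  P2=11  P3=25  P4=8  P5=9  P6=28  P7=25  P8=12
Turnaround = completion − arrival: P1=4, P2=11, P3=25, P4=8, P5=9, P6=28, P7=25, P8=12
Total turnaround = 4 + 11 + 25 + 8 + 9 + 28 + 25 + 12 = 122

122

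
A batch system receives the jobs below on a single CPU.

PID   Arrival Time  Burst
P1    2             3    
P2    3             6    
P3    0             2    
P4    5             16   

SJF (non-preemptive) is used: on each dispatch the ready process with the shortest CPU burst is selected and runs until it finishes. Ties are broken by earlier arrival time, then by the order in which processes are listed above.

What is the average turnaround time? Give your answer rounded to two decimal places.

Timeline: | P3 0-2 | P1 2-5 | P2 5-11 | P4 11-27 |
Completion: P1=5  P2=11  P3=2  P4=27
Turnaround times: P1=3, P2=8, P3=2, P4=22
Average turnaround = (3+8+2+22) / 4 = 35/4 = 8.75

8.75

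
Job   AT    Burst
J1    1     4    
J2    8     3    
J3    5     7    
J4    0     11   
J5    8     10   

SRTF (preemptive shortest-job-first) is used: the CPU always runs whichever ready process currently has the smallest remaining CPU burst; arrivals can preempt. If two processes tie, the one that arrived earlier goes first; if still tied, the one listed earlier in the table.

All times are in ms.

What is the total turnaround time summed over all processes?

69

Timeline: | J4 0-1 | J1 1-5 | J3 5-8 | J2 8-11 | J3 11-15 | J4 15-25 | J5 25-35 |
Completion: J1=5  J2=11  J3=15  J4=25  J5=35
Turnaround (C−A): J1=4  J2=3  J3=10  J4=25  J5=27
Turnaround = completion − arrival: J1=4, J2=3, J3=10, J4=25, J5=27
Total turnaround = 4 + 3 + 10 + 25 + 27 = 69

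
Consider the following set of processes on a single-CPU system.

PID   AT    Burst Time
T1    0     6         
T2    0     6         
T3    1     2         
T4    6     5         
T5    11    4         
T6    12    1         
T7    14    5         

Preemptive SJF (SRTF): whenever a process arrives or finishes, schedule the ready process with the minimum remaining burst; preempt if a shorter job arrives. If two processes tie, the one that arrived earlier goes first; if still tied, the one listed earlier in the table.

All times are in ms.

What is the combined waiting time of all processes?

35

Schedule: | T1 0-1 | T3 1-3 | T1 3-8 | T4 8-13 | T6 13-14 | T5 14-18 | T7 18-23 | T2 23-29 |
Completion: T1=8  T2=29  T3=3  T4=13  T5=18  T6=14  T7=23
Waiting = turnaround − burst: T1=2, T2=23, T3=0, T4=2, T5=3, T6=1, T7=4
Total waiting = 2 + 23 + 0 + 2 + 3 + 1 + 4 = 35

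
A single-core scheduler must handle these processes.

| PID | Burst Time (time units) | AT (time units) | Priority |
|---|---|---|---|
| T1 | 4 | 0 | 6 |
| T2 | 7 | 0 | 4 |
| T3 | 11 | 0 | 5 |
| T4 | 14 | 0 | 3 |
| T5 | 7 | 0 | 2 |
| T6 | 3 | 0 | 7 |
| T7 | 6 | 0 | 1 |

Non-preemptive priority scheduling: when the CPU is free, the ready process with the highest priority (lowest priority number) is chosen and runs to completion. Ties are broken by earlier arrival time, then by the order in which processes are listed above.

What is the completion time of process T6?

52

Schedule: | T7 0-6 | T5 6-13 | T4 13-27 | T2 27-34 | T3 34-45 | T1 45-49 | T6 49-52 |
Completion: T1=49  T2=34  T3=45  T4=27  T5=13  T6=52  T7=6
Turnaround (C−A): T1=49  T2=34  T3=45  T4=27  T5=13  T6=52  T7=6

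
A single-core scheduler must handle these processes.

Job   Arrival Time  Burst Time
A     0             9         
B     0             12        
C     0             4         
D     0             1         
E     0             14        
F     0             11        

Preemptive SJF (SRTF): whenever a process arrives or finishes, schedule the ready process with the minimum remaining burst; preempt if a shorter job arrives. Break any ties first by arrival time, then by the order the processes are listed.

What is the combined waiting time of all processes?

82

Timeline: | D 0-1 | C 1-5 | A 5-14 | F 14-25 | B 25-37 | E 37-51 |
Completion: A=14  B=37  C=5  D=1  E=51  F=25
Waiting = turnaround − burst: A=5, B=25, C=1, D=0, E=37, F=14
Total waiting = 5 + 25 + 1 + 0 + 37 + 14 = 82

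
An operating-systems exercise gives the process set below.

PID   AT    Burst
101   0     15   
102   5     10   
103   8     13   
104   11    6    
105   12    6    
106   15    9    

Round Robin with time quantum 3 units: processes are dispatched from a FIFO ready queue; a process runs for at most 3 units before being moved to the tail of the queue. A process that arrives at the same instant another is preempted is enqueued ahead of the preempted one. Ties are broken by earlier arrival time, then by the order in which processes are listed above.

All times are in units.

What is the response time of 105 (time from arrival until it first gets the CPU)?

Schedule: | 101 0-6 | 102 6-9 | 101 9-12 | 103 12-15 | 102 15-18 | 104 18-21 | 105 21-24 | 101 24-27 | 106 27-30 | 103 30-33 | 102 33-36 | 104 36-39 | 105 39-42 | 101 42-45 | 106 45-48 | 103 48-51 | 102 51-52 | 106 52-55 | 103 55-59 |
Completion: 101=45  102=52  103=59  104=39  105=42  106=55
Response(105) = first start − arrival = 21 − 12 = 9

9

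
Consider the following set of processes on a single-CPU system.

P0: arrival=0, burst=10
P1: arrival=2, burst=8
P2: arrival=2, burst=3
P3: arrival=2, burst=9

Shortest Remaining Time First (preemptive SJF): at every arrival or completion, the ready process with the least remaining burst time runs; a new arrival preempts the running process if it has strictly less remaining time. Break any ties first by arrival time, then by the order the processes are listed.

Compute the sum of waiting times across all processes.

33

Schedule: | P0 0-2 | P2 2-5 | P0 5-13 | P1 13-21 | P3 21-30 |
Completion: P0=13  P1=21  P2=5  P3=30
Turnaround (C−A): P0=13  P1=19  P2=3  P3=28
Waiting = turnaround − burst: P0=3, P1=11, P2=0, P3=19
Total waiting = 3 + 11 + 0 + 19 = 33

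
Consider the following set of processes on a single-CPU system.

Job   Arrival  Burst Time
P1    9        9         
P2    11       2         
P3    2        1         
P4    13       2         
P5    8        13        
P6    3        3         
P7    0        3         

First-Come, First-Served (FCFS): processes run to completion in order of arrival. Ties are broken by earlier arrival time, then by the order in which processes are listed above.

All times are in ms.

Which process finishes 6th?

P2

Schedule: | P7 0-3 | P3 3-4 | P6 4-7 | idle 7-8 | P5 8-21 | P1 21-30 | P2 30-32 | P4 32-34 |
Completion: P1=30  P2=32  P3=4  P4=34  P5=21  P6=7  P7=3
Turnaround (C−A): P1=21  P2=21  P3=2  P4=21  P5=13  P6=4  P7=3
Finish order: P7 → P3 → P6 → P5 → P1 → P2 → P4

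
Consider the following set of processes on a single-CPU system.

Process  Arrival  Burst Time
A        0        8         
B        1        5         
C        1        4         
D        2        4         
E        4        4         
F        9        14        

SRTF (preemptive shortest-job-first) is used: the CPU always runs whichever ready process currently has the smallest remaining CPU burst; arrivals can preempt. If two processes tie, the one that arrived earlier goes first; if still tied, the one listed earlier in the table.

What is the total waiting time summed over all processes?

53

Schedule: | A 0-1 | C 1-5 | D 5-9 | E 9-13 | B 13-18 | A 18-25 | F 25-39 |
Completion: A=25  B=18  C=5  D=9  E=13  F=39
Turnaround (C−A): A=25  B=17  C=4  D=7  E=9  F=30
Waiting = turnaround − burst: A=17, B=12, C=0, D=3, E=5, F=16
Total waiting = 17 + 12 + 0 + 3 + 5 + 16 = 53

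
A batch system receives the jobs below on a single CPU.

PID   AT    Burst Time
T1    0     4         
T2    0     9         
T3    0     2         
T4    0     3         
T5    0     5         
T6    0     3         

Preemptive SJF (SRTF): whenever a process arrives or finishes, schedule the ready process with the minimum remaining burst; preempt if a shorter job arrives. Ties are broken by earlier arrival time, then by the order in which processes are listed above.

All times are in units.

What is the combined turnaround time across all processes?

70

Timeline: | T3 0-2 | T4 2-5 | T6 5-8 | T1 8-12 | T5 12-17 | T2 17-26 |
Completion: T1=12  T2=26  T3=2  T4=5  T5=17  T6=8
Turnaround (C−A): T1=12  T2=26  T3=2  T4=5  T5=17  T6=8
Turnaround = completion − arrival: T1=12, T2=26, T3=2, T4=5, T5=17, T6=8
Total turnaround = 12 + 26 + 2 + 5 + 17 + 8 = 70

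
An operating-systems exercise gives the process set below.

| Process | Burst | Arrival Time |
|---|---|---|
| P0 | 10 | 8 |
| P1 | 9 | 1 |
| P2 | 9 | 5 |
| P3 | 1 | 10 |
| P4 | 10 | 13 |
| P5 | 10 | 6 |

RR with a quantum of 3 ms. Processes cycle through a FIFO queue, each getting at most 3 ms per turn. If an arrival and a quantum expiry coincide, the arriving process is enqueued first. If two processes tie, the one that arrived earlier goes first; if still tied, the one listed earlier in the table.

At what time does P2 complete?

Gantt: | idle 0-1 | P1 1-7 | P2 7-10 | P5 10-13 | P1 13-16 | P0 16-19 | P3 19-20 | P2 20-23 | P4 23-26 | P5 26-29 | P0 29-32 | P2 32-35 | P4 35-38 | P5 38-41 | P0 41-44 | P4 44-47 | P5 47-48 | P0 48-49 | P4 49-50 |
Completion: P0=49  P1=16  P2=35  P3=20  P4=50  P5=48
Turnaround (C−A): P0=41  P1=15  P2=30  P3=10  P4=37  P5=42

35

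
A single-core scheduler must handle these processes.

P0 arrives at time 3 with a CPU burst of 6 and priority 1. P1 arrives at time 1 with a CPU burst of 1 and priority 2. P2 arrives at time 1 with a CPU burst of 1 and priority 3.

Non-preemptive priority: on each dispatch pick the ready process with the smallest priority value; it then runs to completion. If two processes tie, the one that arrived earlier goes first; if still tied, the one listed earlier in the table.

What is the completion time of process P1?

2

Schedule: | idle 0-1 | P1 1-2 | P2 2-3 | P0 3-9 |
Completion: P0=9  P1=2  P2=3
Turnaround (C−A): P0=6  P1=1  P2=2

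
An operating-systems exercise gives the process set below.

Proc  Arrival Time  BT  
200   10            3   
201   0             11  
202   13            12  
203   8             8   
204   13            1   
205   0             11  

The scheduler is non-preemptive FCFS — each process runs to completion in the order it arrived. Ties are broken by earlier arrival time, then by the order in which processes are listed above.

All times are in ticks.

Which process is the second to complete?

205

Schedule: | 201 0-11 | 205 11-22 | 203 22-30 | 200 30-33 | 202 33-45 | 204 45-46 |
Completion: 200=33  201=11  202=45  203=30  204=46  205=22
Turnaround (C−A): 200=23  201=11  202=32  203=22  204=33  205=22
Finish order: 201 → 205 → 203 → 200 → 202 → 204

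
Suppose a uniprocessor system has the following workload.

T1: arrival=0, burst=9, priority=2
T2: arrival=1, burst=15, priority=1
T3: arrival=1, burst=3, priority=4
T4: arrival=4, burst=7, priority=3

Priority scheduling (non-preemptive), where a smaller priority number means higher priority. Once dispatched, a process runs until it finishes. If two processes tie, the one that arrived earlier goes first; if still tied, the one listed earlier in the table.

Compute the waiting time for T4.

20

Timeline: | T1 0-9 | T2 9-24 | T4 24-31 | T3 31-34 |
Completion: T1=9  T2=24  T3=34  T4=31
Waiting(T4) = turnaround − burst = 27 − 7 = 20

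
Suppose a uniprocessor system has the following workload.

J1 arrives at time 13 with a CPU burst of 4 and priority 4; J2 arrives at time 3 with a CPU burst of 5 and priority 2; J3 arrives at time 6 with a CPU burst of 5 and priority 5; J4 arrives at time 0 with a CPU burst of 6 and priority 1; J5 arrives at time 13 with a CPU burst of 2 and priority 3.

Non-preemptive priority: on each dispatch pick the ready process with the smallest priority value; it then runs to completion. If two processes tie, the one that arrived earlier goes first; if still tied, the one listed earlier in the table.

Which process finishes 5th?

J1

Gantt: | J4 0-6 | J2 6-11 | J3 11-16 | J5 16-18 | J1 18-22 |
Completion: J1=22  J2=11  J3=16  J4=6  J5=18
Turnaround (C−A): J1=9  J2=8  J3=10  J4=6  J5=5
Finish order: J4 → J2 → J3 → J5 → J1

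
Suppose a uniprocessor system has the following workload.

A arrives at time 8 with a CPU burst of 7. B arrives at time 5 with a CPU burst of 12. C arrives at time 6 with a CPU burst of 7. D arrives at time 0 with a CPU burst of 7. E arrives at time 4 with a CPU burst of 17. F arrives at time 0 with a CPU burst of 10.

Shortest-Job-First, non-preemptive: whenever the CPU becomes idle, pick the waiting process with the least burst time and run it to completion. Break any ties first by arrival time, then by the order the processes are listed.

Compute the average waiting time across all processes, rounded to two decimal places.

Schedule: | D 0-7 | C 7-14 | A 14-21 | F 21-31 | B 31-43 | E 43-60 |
Completion: A=21  B=43  C=14  D=7  E=60  F=31
Waiting times: A=6, B=26, C=1, D=0, E=39, F=21
Average waiting = (6+26+1+0+39+21) / 6 = 93/6 = 15.50

15.50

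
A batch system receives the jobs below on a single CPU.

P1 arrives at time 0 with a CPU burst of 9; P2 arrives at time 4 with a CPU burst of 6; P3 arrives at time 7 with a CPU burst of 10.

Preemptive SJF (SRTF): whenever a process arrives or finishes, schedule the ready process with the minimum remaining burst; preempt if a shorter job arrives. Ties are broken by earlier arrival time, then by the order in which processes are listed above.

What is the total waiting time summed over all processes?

Schedule: | P1 0-9 | P2 9-15 | P3 15-25 |
Completion: P1=9  P2=15  P3=25
Waiting = turnaround − burst: P1=0, P2=5, P3=8
Total waiting = 0 + 5 + 8 = 13

13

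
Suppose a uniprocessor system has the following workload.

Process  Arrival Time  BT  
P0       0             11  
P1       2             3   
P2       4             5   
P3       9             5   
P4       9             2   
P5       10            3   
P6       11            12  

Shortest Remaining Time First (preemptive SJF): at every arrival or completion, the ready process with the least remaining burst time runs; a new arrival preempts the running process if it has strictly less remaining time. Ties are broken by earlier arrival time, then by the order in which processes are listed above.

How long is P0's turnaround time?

29

Gantt: | P0 0-2 | P1 2-5 | P2 5-10 | P4 10-12 | P5 12-15 | P3 15-20 | P0 20-29 | P6 29-41 |
Completion: P0=29  P1=5  P2=10  P3=20  P4=12  P5=15  P6=41
Turnaround (C−A): P0=29  P1=3  P2=6  P3=11  P4=3  P5=5  P6=30
Turnaround(P0) = completion − arrival = 29 − 0 = 29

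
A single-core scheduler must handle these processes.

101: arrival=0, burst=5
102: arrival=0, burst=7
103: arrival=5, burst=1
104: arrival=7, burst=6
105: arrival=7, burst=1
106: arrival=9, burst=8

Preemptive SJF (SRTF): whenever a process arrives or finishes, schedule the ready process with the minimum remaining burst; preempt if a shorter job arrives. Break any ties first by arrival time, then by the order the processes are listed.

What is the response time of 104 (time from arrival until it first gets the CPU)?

Schedule: | 101 0-5 | 103 5-6 | 102 6-7 | 105 7-8 | 102 8-14 | 104 14-20 | 106 20-28 |
Completion: 101=5  102=14  103=6  104=20  105=8  106=28
Response(104) = first start − arrival = 14 − 7 = 7

7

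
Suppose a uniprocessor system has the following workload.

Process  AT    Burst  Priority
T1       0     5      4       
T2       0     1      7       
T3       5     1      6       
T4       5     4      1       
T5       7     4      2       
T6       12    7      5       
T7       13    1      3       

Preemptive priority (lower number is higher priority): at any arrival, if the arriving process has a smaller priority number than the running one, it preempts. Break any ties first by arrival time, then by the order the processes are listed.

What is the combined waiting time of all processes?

42

Timeline: | T1 0-5 | T4 5-9 | T5 9-13 | T7 13-14 | T6 14-21 | T3 21-22 | T2 22-23 |
Completion: T1=5  T2=23  T3=22  T4=9  T5=13  T6=21  T7=14
Turnaround (C−A): T1=5  T2=23  T3=17  T4=4  T5=6  T6=9  T7=1
Waiting = turnaround − burst: T1=0, T2=22, T3=16, T4=0, T5=2, T6=2, T7=0
Total waiting = 0 + 22 + 16 + 0 + 2 + 2 + 0 = 42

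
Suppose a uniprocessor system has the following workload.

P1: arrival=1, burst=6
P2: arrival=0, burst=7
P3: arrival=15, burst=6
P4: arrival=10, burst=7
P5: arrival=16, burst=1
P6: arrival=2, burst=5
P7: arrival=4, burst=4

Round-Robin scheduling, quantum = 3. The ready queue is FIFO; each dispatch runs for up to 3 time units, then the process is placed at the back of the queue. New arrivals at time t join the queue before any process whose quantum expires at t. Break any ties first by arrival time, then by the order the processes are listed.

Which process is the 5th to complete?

Gantt: | P2 0-3 | P1 3-6 | P6 6-9 | P2 9-12 | P7 12-15 | P1 15-18 | P6 18-20 | P4 20-23 | P2 23-24 | P3 24-27 | P7 27-28 | P5 28-29 | P4 29-32 | P3 32-35 | P4 35-36 |
Completion: P1=18  P2=24  P3=35  P4=36  P5=29  P6=20  P7=28
Turnaround (C−A): P1=17  P2=24  P3=20  P4=26  P5=13  P6=18  P7=24
Finish order: P1 → P6 → P2 → P7 → P5 → P3 → P4

P5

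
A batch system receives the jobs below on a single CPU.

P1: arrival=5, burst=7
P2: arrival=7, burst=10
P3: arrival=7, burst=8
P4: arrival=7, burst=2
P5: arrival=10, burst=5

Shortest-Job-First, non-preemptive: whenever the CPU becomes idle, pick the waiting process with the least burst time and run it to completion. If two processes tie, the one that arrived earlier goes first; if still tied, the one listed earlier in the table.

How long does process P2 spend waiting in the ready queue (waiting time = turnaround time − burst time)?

Gantt: | idle 0-5 | P1 5-12 | P4 12-14 | P5 14-19 | P3 19-27 | P2 27-37 |
Completion: P1=12  P2=37  P3=27  P4=14  P5=19
Waiting(P2) = turnaround − burst = 30 − 10 = 20

20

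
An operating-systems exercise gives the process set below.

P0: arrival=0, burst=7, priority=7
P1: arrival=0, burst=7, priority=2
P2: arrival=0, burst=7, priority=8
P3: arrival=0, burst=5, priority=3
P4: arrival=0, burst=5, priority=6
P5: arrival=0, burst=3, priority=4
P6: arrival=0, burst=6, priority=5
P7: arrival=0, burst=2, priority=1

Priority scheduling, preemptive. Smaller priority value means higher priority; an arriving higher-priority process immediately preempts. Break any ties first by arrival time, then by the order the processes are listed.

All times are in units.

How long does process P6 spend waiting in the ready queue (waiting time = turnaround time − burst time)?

17

Schedule: | P7 0-2 | P1 2-9 | P3 9-14 | P5 14-17 | P6 17-23 | P4 23-28 | P0 28-35 | P2 35-42 |
Completion: P0=35  P1=9  P2=42  P3=14  P4=28  P5=17  P6=23  P7=2
Turnaround (C−A): P0=35  P1=9  P2=42  P3=14  P4=28  P5=17  P6=23  P7=2
Waiting(P6) = turnaround − burst = 23 − 6 = 17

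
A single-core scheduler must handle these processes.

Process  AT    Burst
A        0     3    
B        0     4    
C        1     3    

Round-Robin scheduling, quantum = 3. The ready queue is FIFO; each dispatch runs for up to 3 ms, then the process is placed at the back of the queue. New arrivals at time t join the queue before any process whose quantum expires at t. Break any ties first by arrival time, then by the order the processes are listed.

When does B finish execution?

10

Timeline: | A 0-3 | B 3-6 | C 6-9 | B 9-10 |
Completion: A=3  B=10  C=9
Turnaround (C−A): A=3  B=10  C=8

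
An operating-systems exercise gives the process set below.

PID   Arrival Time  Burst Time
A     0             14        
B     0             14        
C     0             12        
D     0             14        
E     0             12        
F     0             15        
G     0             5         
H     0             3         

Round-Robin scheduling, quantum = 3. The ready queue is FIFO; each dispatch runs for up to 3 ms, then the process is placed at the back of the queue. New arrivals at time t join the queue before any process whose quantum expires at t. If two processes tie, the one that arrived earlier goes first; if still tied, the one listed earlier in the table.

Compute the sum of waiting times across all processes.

Schedule: | A 0-3 | B 3-6 | C 6-9 | D 9-12 | E 12-15 | F 15-18 | G 18-21 | H 21-24 | A 24-27 | B 27-30 | C 30-33 | D 33-36 | E 36-39 | F 39-42 | G 42-44 | A 44-47 | B 47-50 | C 50-53 | D 53-56 | E 56-59 | F 59-62 | A 62-65 | B 65-68 | C 68-71 | D 71-74 | E 74-77 | F 77-80 | A 80-82 | B 82-84 | D 84-86 | F 86-89 |
Completion: A=82  B=84  C=71  D=86  E=77  F=89  G=44  H=24
Turnaround (C−A): A=82  B=84  C=71  D=86  E=77  F=89  G=44  H=24
Waiting = turnaround − burst: A=68, B=70, C=59, D=72, E=65, F=74, G=39, H=21
Total waiting = 68 + 70 + 59 + 72 + 65 + 74 + 39 + 21 = 468

468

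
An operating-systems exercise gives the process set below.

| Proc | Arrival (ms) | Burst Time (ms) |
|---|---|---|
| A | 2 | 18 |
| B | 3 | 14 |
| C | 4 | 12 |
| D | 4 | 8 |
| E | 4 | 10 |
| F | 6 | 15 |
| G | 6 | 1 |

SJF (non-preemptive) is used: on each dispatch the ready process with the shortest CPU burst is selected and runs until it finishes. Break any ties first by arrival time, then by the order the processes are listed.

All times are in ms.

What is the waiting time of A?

Timeline: | idle 0-2 | A 2-20 | G 20-21 | D 21-29 | E 29-39 | C 39-51 | B 51-65 | F 65-80 |
Completion: A=20  B=65  C=51  D=29  E=39  F=80  G=21
Turnaround (C−A): A=18  B=62  C=47  D=25  E=35  F=74  G=15
Waiting(A) = turnaround − burst = 18 − 18 = 0

0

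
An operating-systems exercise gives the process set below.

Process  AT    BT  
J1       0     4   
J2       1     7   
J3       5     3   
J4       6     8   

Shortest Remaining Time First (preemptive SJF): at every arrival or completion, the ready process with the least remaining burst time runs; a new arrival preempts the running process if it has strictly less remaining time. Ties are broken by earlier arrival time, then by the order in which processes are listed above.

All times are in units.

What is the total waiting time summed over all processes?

14

Timeline: | J1 0-4 | J2 4-5 | J3 5-8 | J2 8-14 | J4 14-22 |
Completion: J1=4  J2=14  J3=8  J4=22
Waiting = turnaround − burst: J1=0, J2=6, J3=0, J4=8
Total waiting = 0 + 6 + 0 + 8 = 14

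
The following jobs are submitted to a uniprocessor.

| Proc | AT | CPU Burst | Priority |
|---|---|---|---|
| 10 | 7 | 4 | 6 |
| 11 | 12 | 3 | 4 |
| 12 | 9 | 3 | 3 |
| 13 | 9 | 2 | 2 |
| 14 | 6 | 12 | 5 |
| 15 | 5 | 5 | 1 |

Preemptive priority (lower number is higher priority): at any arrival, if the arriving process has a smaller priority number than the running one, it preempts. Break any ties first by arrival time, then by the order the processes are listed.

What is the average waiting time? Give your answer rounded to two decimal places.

Gantt: | idle 0-5 | 15 5-10 | 13 10-12 | 12 12-15 | 11 15-18 | 14 18-30 | 10 30-34 |
Completion: 10=34  11=18  12=15  13=12  14=30  15=10
Turnaround (C−A): 10=27  11=6  12=6  13=3  14=24  15=5
Waiting times: 10=23, 11=3, 12=3, 13=1, 14=12, 15=0
Average waiting = (23+3+3+1+12+0) / 6 = 42/6 = 7.00

7.00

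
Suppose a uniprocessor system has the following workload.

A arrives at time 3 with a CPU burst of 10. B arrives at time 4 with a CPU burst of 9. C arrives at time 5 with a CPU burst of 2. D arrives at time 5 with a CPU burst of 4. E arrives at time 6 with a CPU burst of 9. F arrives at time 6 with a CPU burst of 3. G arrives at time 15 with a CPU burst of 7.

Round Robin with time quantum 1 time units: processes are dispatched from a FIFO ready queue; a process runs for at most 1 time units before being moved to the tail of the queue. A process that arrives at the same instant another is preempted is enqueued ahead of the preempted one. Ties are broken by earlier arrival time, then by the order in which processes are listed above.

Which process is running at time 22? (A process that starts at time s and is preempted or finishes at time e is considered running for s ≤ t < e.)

Schedule: | idle 0-3 | A 3-4 | B 4-5 | A 5-6 | C 6-7 | D 7-8 | B 8-9 | E 9-10 | F 10-11 | A 11-12 | C 12-13 | D 13-14 | B 14-15 | E 15-16 | F 16-17 | A 17-18 | D 18-19 | G 19-20 | B 20-21 | E 21-22 | F 22-23 | A 23-24 | D 24-25 | G 25-26 | B 26-27 | E 27-28 | A 28-29 | G 29-30 | B 30-31 | E 31-32 | A 32-33 | G 33-34 | B 34-35 | E 35-36 | A 36-37 | G 37-38 | B 38-39 | E 39-40 | A 40-41 | G 41-42 | B 42-43 | E 43-44 | A 44-45 | G 45-46 | E 46-47 |
Completion: A=45  B=43  C=13  D=25  E=47  F=23  G=46

F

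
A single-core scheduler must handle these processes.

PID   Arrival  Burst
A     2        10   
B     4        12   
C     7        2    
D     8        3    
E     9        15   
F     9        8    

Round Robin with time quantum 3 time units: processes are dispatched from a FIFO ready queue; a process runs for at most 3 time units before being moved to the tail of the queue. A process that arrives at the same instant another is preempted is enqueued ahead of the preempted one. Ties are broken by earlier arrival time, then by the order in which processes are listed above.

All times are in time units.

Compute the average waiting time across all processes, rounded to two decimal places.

19.50

Timeline: | idle 0-2 | A 2-5 | B 5-8 | A 8-11 | C 11-13 | D 13-16 | B 16-19 | E 19-22 | F 22-25 | A 25-28 | B 28-31 | E 31-34 | F 34-37 | A 37-38 | B 38-41 | E 41-44 | F 44-46 | E 46-52 |
Completion: A=38  B=41  C=13  D=16  E=52  F=46
Turnaround (C−A): A=36  B=37  C=6  D=8  E=43  F=37
Waiting times: A=26, B=25, C=4, D=5, E=28, F=29
Average waiting = (26+25+4+5+28+29) / 6 = 117/6 = 19.50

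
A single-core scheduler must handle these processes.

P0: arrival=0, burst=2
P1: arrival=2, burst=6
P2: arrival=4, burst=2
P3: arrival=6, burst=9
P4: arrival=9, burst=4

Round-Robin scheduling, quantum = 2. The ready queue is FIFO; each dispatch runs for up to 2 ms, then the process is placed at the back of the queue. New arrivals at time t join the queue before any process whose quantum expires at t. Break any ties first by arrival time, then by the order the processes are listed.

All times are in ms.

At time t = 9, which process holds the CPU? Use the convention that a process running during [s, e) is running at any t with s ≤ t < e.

P3

Timeline: | P0 0-2 | P1 2-4 | P2 4-6 | P1 6-8 | P3 8-10 | P1 10-12 | P4 12-14 | P3 14-16 | P4 16-18 | P3 18-23 |
Completion: P0=2  P1=12  P2=6  P3=23  P4=18
Turnaround (C−A): P0=2  P1=10  P2=2  P3=17  P4=9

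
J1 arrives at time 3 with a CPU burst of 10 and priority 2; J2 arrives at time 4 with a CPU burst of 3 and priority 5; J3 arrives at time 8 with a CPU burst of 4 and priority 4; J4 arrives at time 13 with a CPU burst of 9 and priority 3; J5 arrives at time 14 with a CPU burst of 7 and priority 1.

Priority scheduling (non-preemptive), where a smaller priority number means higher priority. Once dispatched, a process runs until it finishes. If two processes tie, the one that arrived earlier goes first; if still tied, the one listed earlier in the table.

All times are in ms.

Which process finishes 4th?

Timeline: | idle 0-3 | J1 3-13 | J4 13-22 | J5 22-29 | J3 29-33 | J2 33-36 |
Completion: J1=13  J2=36  J3=33  J4=22  J5=29
Finish order: J1 → J4 → J5 → J3 → J2

J3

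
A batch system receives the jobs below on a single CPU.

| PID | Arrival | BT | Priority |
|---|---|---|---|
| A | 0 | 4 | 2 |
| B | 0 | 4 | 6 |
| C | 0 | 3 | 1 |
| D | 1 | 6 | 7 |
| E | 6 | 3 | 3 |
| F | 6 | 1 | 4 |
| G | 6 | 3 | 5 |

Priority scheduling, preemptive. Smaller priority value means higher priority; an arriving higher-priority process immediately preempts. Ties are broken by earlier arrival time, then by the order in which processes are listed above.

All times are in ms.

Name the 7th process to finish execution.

D

Timeline: | C 0-3 | A 3-7 | E 7-10 | F 10-11 | G 11-14 | B 14-18 | D 18-24 |
Completion: A=7  B=18  C=3  D=24  E=10  F=11  G=14
Turnaround (C−A): A=7  B=18  C=3  D=23  E=4  F=5  G=8
Finish order: C → A → E → F → G → B → D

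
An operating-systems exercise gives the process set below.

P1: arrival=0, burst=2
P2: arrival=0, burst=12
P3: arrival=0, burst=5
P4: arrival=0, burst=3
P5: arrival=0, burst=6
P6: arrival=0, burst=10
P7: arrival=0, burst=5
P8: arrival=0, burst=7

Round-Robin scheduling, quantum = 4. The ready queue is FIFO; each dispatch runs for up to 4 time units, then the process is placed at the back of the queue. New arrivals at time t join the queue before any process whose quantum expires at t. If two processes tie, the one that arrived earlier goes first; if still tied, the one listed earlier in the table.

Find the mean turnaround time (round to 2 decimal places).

33.50

Gantt: | P1 0-2 | P2 2-6 | P3 6-10 | P4 10-13 | P5 13-17 | P6 17-21 | P7 21-25 | P8 25-29 | P2 29-33 | P3 33-34 | P5 34-36 | P6 36-40 | P7 40-41 | P8 41-44 | P2 44-48 | P6 48-50 |
Completion: P1=2  P2=48  P3=34  P4=13  P5=36  P6=50  P7=41  P8=44
Turnaround times: P1=2, P2=48, P3=34, P4=13, P5=36, P6=50, P7=41, P8=44
Average turnaround = (2+48+34+13+36+50+41+44) / 8 = 268/8 = 33.50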